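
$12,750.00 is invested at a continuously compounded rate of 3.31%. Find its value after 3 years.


Formula: FV = P * e^(r*t)
Exponent: r*t = 0.0331 * 3 = 0.0993
e^(0.0993) = 1.104398
FV = $12,750.00 * 1.104398 = $14,081.07

$14,081.07


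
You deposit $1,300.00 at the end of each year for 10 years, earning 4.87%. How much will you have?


Formula: FV = PMT * ((1+r)^n - 1) / r
Growth factor: (1 + 0.0487)^10 = 1.608839
Numerator: 1.608839 - 1 = 0.608839
FV = $1,300.00 * 0.608839 / 0.0487 = $16,252.39

$16,252.39


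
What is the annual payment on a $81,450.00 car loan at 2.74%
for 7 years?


Formula: PMT = PV * r / (1 - (1+r)^(-n))
Denominator: 1 - (1 + 0.0274)^(-7) = 0.172395
Numerator: $81,450.00 * 0.0274 = 2231.73
PMT = 2231.73 / 0.172395 = $12,945.44

$12,945.44


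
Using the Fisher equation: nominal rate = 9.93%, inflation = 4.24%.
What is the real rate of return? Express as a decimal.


Formula: (1 + r_real) = (1 + r_nom) / (1 + inflation)
Substituting: (1 + r_real) = 1.0993 / 1.0424
(1 + r_real) = 1.054586
r_real = 1.054586 - 1 = 0.054586

0.054586


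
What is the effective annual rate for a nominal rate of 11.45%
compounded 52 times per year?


Formula: EAR = (1 + r/m)^m - 1
Period rate: r/m = 0.1145 / 52 = 0.002202
Compounding: (1 + 0.002202)^52 = 1.121172
EAR = 1.121172 - 1 = 0.121172

0.121172


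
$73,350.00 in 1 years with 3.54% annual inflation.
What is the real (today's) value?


Formula: Real value = nominal / (1 + inflation)^years
Price level: (1 + 0.0354)^1 = 1.0354
Real value = $73,350.00 / 1.0354 = $70,842.19

$70,842.19


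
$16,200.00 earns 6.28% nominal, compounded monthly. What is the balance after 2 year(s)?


Formula: FV = P * (1 + r/m)^(m*t)
Period rate: r/m = 0.0628 / 12 = 0.005233
Total periods: m*t = 12 * 2 = 24
Growth factor: (1 + 0.005233)^24 = 1.133457
FV = $16,200.00 * 1.133457 = $18,362.01

$18,362.01


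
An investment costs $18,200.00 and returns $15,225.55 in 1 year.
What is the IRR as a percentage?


Formula: IRR = C1/C0 - 1
Substituting: IRR = $15,225.55 / $18,200.00 - 1
Ratio: 0.836569 - 1 = -0.163431
IRR = -16.3431%

-16.3431%


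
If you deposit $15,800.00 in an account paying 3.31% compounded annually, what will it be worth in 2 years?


Formula: FV = P * (1 + r)^n
Substituting: FV = $15,800.00 * (1 + 0.0331)^2
Growth factor: (1.0331)^2 = 1.067296
FV = $15,800.00 * 1.067296 = $16,863.27

$16,863.27


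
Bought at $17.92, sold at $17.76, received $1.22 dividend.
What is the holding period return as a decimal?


Formula: HPR = (P1 - P0 + D) / P0
Gain: $17.76 - $17.92 + $1.22 = $1.06
HPR = $1.06 / $17.92 = 0.0592

0.0592


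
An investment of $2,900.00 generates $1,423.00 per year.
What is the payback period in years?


Formula: Payback = investment / annual cash flow
Substituting: Payback = $2,900.00 / $1,423.00
Payback = 2.0379 years

2.0379 years


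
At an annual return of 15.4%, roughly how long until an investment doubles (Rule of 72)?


Formula: Years ≈ 72 / r
Substituting: Years ≈ 72 / 15.4
Years ≈ 4.7

4.7 years


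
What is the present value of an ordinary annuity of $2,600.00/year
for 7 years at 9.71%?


Formula: PV = PMT * (1 - (1+r)^(-n)) / r
Discount factor: (1 + 0.0971)^(-7) = 0.522729
Bracket: 1 - 0.522729 = 0.477271
PV = $2,600.00 * 0.477271 / 0.0971 = $12,779.66

$12,779.66


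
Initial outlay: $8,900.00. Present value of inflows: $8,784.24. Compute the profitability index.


Formula: PI = PV(cash flows) / initial investment
Substituting: PI = $8,784.24 / $8,900.00
PI = 0.987

0.987


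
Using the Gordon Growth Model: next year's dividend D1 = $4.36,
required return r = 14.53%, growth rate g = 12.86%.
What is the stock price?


Formula: P = D1 / (r - g)
Spread: r - g = 0.1453 - 0.1286 = 0.0167
Substituting: P = $4.36 / 0.0167
P = $261.08

$261.08


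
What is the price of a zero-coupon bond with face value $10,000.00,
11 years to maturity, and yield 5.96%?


Formula: Price = FV / (1 + r)^n
Substituting: Price = $10,000.00 / (1 + 0.0596)^11
Discount factor: (1.0596)^11 = 1.890434
Price = $10,000.00 / 1.890434 = $5,289.79

$5,289.79


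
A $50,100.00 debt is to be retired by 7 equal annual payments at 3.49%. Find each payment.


Formula: PMT = PV * r / (1 - (1+r)^(-n))
Denominator: 1 - (1 + 0.0349)^(-7) = 0.213477
Numerator: $50,100.00 * 0.0349 = 1748.49
PMT = 1748.49 / 0.213477 = $8,190.52

$8,190.52


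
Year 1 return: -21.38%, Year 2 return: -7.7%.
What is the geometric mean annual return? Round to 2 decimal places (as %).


Formula: Geometric mean = ((1+r1)*(1+r2))^(1/2) - 1
Product: (1 + -0.2138) * (1 + -0.077) = 0.7862 * 0.923 = 0.725663
Square root: 0.725663^0.5 = 0.851858
Geometric mean = 0.851858 - 1 = -0.148142
As percentage: -14.81%

-14.81%


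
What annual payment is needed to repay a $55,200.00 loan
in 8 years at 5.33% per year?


Formula: PMT = PV * r / (1 - (1+r)^(-n))
Denominator: 1 - (1 + 0.0533)^(-8) = 0.33994
Numerator: $55,200.00 * 0.0533 = 2942.16
PMT = 2942.16 / 0.33994 = $8,654.94

$8,654.94


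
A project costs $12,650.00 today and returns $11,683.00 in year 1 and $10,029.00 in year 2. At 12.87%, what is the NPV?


Formula: NPV = C0 + C1/(1+r) + C2/(1+r)^2
Discount C1: $11,683.00 / (1 + 0.1287) = $10,350.85
Discount C2: $10,029.00 / (1 + 0.1287)^2 = $7,872.28
NPV = -$12,650.00 + $10,350.85 + $7,872.28 = $5,573.13

$5,573.13


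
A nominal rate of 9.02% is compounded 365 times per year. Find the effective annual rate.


Formula: EAR = (1 + r/m)^m - 1
Period rate: r/m = 0.0902 / 365 = 0.000247
Compounding: (1 + 0.000247)^365 = 1.094381
EAR = 1.094381 - 1 = 0.094381

0.094381


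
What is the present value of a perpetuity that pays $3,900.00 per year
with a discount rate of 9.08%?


Formula: PV = C / r
Substituting: PV = $3,900.00 / 0.0908
PV = $42,951.54

$42,951.54


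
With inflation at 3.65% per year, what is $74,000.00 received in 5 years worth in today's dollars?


Formula: Real value = nominal / (1 + inflation)^years
Price level: (1 + 0.0365)^5 = 1.196318
Real value = $74,000.00 / 1.196318 = $61,856.48

$61,856.48


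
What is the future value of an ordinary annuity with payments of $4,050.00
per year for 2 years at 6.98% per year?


Formula: FV = PMT * ((1+r)^n - 1) / r
Growth factor: (1 + 0.0698)^2 = 1.144472
Numerator: 1.144472 - 1 = 0.144472
FV = $4,050.00 * 0.144472 / 0.0698 = $8,382.69

$8,382.69


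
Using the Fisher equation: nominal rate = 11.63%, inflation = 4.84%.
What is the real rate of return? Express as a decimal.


Formula: (1 + r_real) = (1 + r_nom) / (1 + inflation)
Substituting: (1 + r_real) = 1.1163 / 1.0484
(1 + r_real) = 1.064765
r_real = 1.064765 - 1 = 0.064765

0.064765


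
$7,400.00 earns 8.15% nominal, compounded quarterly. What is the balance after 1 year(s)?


Formula: FV = P * (1 + r/m)^(m*t)
Period rate: r/m = 0.0815 / 4 = 0.020375
Total periods: m*t = 4 * 1 = 4
Growth factor: (1 + 0.020375)^4 = 1.084025
FV = $7,400.00 * 1.084025 = $8,021.78

$8,021.78


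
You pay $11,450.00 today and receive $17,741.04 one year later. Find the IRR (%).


Formula: IRR = C1/C0 - 1
Substituting: IRR = $17,741.04 / $11,450.00 - 1
Ratio: 1.549436 - 1 = 0.549436
IRR = 54.9436%

54.9436%


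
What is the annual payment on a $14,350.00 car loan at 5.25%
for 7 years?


Formula: PMT = PV * r / (1 - (1+r)^(-n))
Denominator: 1 - (1 + 0.0525)^(-7) = 0.301051
Numerator: $14,350.00 * 0.0525 = 753.375
PMT = 753.375 / 0.301051 = $2,502.48

$2,502.48


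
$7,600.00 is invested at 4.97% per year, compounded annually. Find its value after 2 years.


Formula: FV = P * (1 + r)^n
Substituting: FV = $7,600.00 * (1 + 0.0497)^2
Growth factor: (1.0497)^2 = 1.10187
FV = $7,600.00 * 1.10187 = $8,374.21

$8,374.21


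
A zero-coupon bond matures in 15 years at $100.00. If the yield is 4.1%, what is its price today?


Formula: Price = FV / (1 + r)^n
Substituting: Price = $100.00 / (1 + 0.041)^15
Discount factor: (1.041)^15 = 1.827094
Price = $100.00 / 1.827094 = $54.73

$54.73


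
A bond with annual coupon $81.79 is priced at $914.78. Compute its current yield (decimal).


Formula: Current yield = annual coupon / price
Substituting: CY = $81.79 / $914.78
CY = 0.089409

0.089409


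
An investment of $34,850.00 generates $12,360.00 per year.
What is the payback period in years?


Formula: Payback = investment / annual cash flow
Substituting: Payback = $34,850.00 / $12,360.00
Payback = 2.8196 years

2.8196 years


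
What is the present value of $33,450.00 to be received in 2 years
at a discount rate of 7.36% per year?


Formula: PV = FV / (1 + r)^n
Substituting: PV = $33,450.00 / (1 + 0.0736)^2
Discount factor: (1.0736)^2 = 1.152617
PV = $33,450.00 / 1.152617 = $29,020.92

$29,020.92


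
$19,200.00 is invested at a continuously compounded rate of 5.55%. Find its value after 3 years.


Formula: FV = P * e^(r*t)
Exponent: r*t = 0.0555 * 3 = 0.1665
e^(0.1665) = 1.181164
FV = $19,200.00 * 1.181164 = $22,678.34

$22,678.34


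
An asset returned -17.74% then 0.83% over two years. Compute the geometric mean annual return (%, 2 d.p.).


Formula: Geometric mean = ((1+r1)*(1+r2))^(1/2) - 1
Product: (1 + -0.1774) * (1 + 0.0083) = 0.8226 * 1.0083 = 0.829428
Square root: 0.829428^0.5 = 0.910729
Geometric mean = 0.910729 - 1 = -0.089271
As percentage: -8.93%

-8.93%


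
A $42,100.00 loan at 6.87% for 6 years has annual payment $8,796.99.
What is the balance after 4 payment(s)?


Formula: Balance = PV*(1+r)^k - PMT*((1+r)^k - 1)/r
Growth: (1 + 0.0687)^4 = 1.304437
Accumulated factor: ((1+r)^k - 1)/r = 4.431403
Balance = $42,100.00 * 1.304437 - $8,796.99 * 4.431403
Balance = $15,933.81

$15,933.81


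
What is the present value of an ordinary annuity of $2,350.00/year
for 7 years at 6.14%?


Formula: PV = PMT * (1 - (1+r)^(-n)) / r
Discount factor: (1 + 0.0614)^(-7) = 0.658941
Bracket: 1 - 0.658941 = 0.341059
PV = $2,350.00 * 0.341059 / 0.0614 = $13,053.57

$13,053.57


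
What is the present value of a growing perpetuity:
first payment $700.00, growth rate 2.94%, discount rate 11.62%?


Formula: PV = C / (r - g)
Spread: r - g = 0.1162 - 0.0294 = 0.0868
Substituting: PV = $700.00 / 0.0868
PV = $8,064.52

$8,064.52


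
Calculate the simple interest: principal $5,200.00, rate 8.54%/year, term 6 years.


Formula: I = P * r * t
Substituting: I = $5,200.00 * 0.0854 * 6
Step: I = $5,200.00 * 0.5124
I = $2,664.48

$2,664.48


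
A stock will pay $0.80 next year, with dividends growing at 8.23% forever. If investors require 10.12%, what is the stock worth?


Formula: P = D1 / (r - g)
Spread: r - g = 0.1012 - 0.0823 = 0.0189
Substituting: P = $0.80 / 0.0189
P = $42.33

$42.33


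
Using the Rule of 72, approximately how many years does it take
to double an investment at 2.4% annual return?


Formula: Years ≈ 72 / r
Substituting: Years ≈ 72 / 2.4
Years ≈ 30.0

30.0 years


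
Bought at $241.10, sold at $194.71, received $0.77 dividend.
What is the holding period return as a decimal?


Formula: HPR = (P1 - P0 + D) / P0
Gain: $194.71 - $241.10 + $0.77 = -$45.62
HPR = -$45.62 / $241.10 = -0.1892

-0.1892


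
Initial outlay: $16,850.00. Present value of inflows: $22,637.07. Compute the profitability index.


Formula: PI = PV(cash flows) / initial investment
Substituting: PI = $22,637.07 / $16,850.00
PI = 1.3434

1.3434


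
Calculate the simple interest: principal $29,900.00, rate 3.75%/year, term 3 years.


Formula: I = P * r * t
Substituting: I = $29,900.00 * 0.0375 * 3
Step: I = $29,900.00 * 0.1125
I = $3,363.75

$3,363.75


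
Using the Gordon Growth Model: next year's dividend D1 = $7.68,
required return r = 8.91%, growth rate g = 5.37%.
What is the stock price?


Formula: P = D1 / (r - g)
Spread: r - g = 0.0891 - 0.0537 = 0.0354
Substituting: P = $7.68 / 0.0354
P = $216.95

$216.95


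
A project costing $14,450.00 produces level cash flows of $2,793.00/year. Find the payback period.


Formula: Payback = investment / annual cash flow
Substituting: Payback = $14,450.00 / $2,793.00
Payback = 5.1736 years

5.1736 years


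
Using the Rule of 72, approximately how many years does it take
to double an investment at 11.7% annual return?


Formula: Years ≈ 72 / r
Substituting: Years ≈ 72 / 11.7
Years ≈ 6.2

6.2 years


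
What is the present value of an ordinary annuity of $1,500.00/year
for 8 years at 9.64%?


Formula: PV = PMT * (1 - (1+r)^(-n)) / r
Discount factor: (1 + 0.0964)^(-8) = 0.478903
Bracket: 1 - 0.478903 = 0.521097
PV = $1,500.00 * 0.521097 / 0.0964 = $8,108.35

$8,108.35


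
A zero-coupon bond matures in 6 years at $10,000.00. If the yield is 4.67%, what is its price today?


Formula: Price = FV / (1 + r)^n
Substituting: Price = $10,000.00 / (1 + 0.0467)^6
Discount factor: (1.0467)^6 = 1.315023
Price = $10,000.00 / 1.315023 = $7,604.43

$7,604.43


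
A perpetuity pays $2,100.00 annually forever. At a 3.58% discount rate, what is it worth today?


Formula: PV = C / r
Substituting: PV = $2,100.00 / 0.0358
PV = $58,659.22

$58,659.22


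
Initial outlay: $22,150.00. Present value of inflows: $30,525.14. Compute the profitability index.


Formula: PI = PV(cash flows) / initial investment
Substituting: PI = $30,525.14 / $22,150.00
PI = 1.3781

1.3781


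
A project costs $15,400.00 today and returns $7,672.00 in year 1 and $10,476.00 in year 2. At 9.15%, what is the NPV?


Formula: NPV = C0 + C1/(1+r) + C2/(1+r)^2
Discount C1: $7,672.00 / (1 + 0.0915) = $7,028.86
Discount C2: $10,476.00 / (1 + 0.0915)^2 = $8,793.22
NPV = -$15,400.00 + $7,028.86 + $8,793.22 = $422.08

$422.08


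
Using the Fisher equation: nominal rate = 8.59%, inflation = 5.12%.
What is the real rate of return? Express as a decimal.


Formula: (1 + r_real) = (1 + r_nom) / (1 + inflation)
Substituting: (1 + r_real) = 1.0859 / 1.0512
(1 + r_real) = 1.03301
r_real = 1.03301 - 1 = 0.03301

0.03301


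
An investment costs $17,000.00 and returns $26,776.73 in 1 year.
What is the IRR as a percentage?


Formula: IRR = C1/C0 - 1
Substituting: IRR = $26,776.73 / $17,000.00 - 1
Ratio: 1.575102 - 1 = 0.575102
IRR = 57.5102%

57.5102%


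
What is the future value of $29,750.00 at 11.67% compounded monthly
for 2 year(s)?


Formula: FV = P * (1 + r/m)^(m*t)
Period rate: r/m = 0.1167 / 12 = 0.009725
Total periods: m*t = 12 * 2 = 24
Growth factor: (1 + 0.009725)^24 = 1.261463
FV = $29,750.00 * 1.261463 = $37,528.53

$37,528.53


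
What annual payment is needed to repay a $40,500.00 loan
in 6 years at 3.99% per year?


Formula: PMT = PV * r / (1 - (1+r)^(-n))
Denominator: 1 - (1 + 0.0399)^(-6) = 0.209229
Numerator: $40,500.00 * 0.0399 = 1615.95
PMT = 1615.95 / 0.209229 = $7,723.34

$7,723.34


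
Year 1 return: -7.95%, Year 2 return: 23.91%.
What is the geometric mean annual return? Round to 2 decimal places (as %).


Formula: Geometric mean = ((1+r1)*(1+r2))^(1/2) - 1
Product: (1 + -0.0795) * (1 + 0.2391) = 0.9205 * 1.2391 = 1.140592
Square root: 1.140592^0.5 = 1.067985
Geometric mean = 1.067985 - 1 = 0.067985
As percentage: 6.80%

6.80%


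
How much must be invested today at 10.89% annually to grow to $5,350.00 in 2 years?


Formula: PV = FV / (1 + r)^n
Substituting: PV = $5,350.00 / (1 + 0.1089)^2
Discount factor: (1.1089)^2 = 1.229659
PV = $5,350.00 / 1.229659 = $4,350.80

$4,350.80


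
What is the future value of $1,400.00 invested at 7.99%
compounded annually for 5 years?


Formula: FV = P * (1 + r)^n
Substituting: FV = $1,400.00 * (1 + 0.0799)^5
Growth factor: (1.0799)^5 = 1.468648
FV = $1,400.00 * 1.468648 = $2,056.11

$2,056.11


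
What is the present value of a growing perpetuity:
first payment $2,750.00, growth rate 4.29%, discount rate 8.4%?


Formula: PV = C / (r - g)
Spread: r - g = 0.084 - 0.0429 = 0.0411
Substituting: PV = $2,750.00 / 0.0411
PV = $66,909.98

$66,909.98


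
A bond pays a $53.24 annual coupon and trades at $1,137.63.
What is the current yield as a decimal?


Formula: Current yield = annual coupon / price
Substituting: CY = $53.24 / $1,137.63
CY = 0.046799

0.046799


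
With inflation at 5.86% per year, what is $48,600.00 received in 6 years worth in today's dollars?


Formula: Real value = nominal / (1 + inflation)^years
Price level: (1 + 0.0586)^6 = 1.407315
Real value = $48,600.00 / 1.407315 = $34,533.84

$34,533.84


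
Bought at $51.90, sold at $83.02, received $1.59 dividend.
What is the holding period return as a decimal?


Formula: HPR = (P1 - P0 + D) / P0
Gain: $83.02 - $51.90 + $1.59 = $32.71
HPR = $32.71 / $51.90 = 0.6303

0.6303


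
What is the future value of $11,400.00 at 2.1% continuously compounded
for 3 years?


Formula: FV = P * e^(r*t)
Exponent: r*t = 0.021 * 3 = 0.063
e^(0.063) = 1.065027
FV = $11,400.00 * 1.065027 = $12,141.31

$12,141.31


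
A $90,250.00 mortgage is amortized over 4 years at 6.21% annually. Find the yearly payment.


Formula: PMT = PV * r / (1 - (1+r)^(-n))
Denominator: 1 - (1 + 0.0621)^(-4) = 0.214152
Numerator: $90,250.00 * 0.0621 = 5604.525
PMT = 5604.525 / 0.214152 = $26,170.74

$26,170.74


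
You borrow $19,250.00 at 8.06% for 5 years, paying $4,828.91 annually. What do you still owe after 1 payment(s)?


Formula: Balance = PV*(1+r)^k - PMT*((1+r)^k - 1)/r
Growth: (1 + 0.0806)^1 = 1.0806
Accumulated factor: ((1+r)^k - 1)/r = 1.0
Balance = $19,250.00 * 1.0806 - $4,828.91 * 1.0
Balance = $15,972.64

$15,972.64


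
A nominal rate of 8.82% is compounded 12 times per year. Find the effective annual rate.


Formula: EAR = (1 + r/m)^m - 1
Period rate: r/m = 0.0882 / 12 = 0.00735
Compounding: (1 + 0.00735)^12 = 1.091854
EAR = 1.091854 - 1 = 0.091854

0.091854


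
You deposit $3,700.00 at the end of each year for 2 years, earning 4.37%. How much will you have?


Formula: FV = PMT * ((1+r)^n - 1) / r
Growth factor: (1 + 0.0437)^2 = 1.08931
Numerator: 1.08931 - 1 = 0.08931
FV = $3,700.00 * 0.08931 / 0.0437 = $7,561.69

$7,561.69


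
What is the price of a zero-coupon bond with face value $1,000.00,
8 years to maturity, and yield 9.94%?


Formula: Price = FV / (1 + r)^n
Substituting: Price = $1,000.00 / (1 + 0.0994)^8
Discount factor: (1.0994)^8 = 2.134253
Price = $1,000.00 / 2.134253 = $468.55

$468.55


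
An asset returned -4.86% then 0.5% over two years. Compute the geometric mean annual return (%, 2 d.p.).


Formula: Geometric mean = ((1+r1)*(1+r2))^(1/2) - 1
Product: (1 + -0.0486) * (1 + 0.005) = 0.9514 * 1.005 = 0.956157
Square root: 0.956157^0.5 = 0.977833
Geometric mean = 0.977833 - 1 = -0.022167
As percentage: -2.22%

-2.22%


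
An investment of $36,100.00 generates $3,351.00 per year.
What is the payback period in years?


Formula: Payback = investment / annual cash flow
Substituting: Payback = $36,100.00 / $3,351.00
Payback = 10.7729 years

10.7729 years


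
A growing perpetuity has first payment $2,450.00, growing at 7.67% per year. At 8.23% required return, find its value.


Formula: PV = C / (r - g)
Spread: r - g = 0.0823 - 0.0767 = 0.0056
Substituting: PV = $2,450.00 / 0.0056
PV = $437,500.00

$437,500.00


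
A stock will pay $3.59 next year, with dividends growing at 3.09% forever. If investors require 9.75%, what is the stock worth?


Formula: P = D1 / (r - g)
Spread: r - g = 0.0975 - 0.0309 = 0.0666
Substituting: P = $3.59 / 0.0666
P = $53.90

$53.90


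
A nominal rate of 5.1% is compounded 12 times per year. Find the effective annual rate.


Formula: EAR = (1 + r/m)^m - 1
Period rate: r/m = 0.051 / 12 = 0.00425
Compounding: (1 + 0.00425)^12 = 1.052209
EAR = 1.052209 - 1 = 0.052209

0.052209


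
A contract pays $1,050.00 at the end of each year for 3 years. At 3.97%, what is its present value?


Formula: PV = PMT * (1 - (1+r)^(-n)) / r
Discount factor: (1 + 0.0397)^(-3) = 0.889766
Bracket: 1 - 0.889766 = 0.110234
PV = $1,050.00 * 0.110234 / 0.0397 = $2,915.51

$2,915.51


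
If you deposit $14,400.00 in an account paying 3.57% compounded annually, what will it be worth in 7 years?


Formula: FV = P * (1 + r)^n
Substituting: FV = $14,400.00 * (1 + 0.0357)^7
Growth factor: (1.0357)^7 = 1.278315
FV = $14,400.00 * 1.278315 = $18,407.73

$18,407.73


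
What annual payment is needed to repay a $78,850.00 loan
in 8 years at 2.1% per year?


Formula: PMT = PV * r / (1 - (1+r)^(-n))
Denominator: 1 - (1 + 0.021)^(-8) = 0.153174
Numerator: $78,850.00 * 0.021 = 1655.85
PMT = 1655.85 / 0.153174 = $10,810.24

$10,810.24


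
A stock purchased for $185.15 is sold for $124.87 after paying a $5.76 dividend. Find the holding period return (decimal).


Formula: HPR = (P1 - P0 + D) / P0
Gain: $124.87 - $185.15 + $5.76 = -$54.52
HPR = -$54.52 / $185.15 = -0.2945

-0.2945


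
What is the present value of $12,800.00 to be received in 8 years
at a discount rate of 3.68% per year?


Formula: PV = FV / (1 + r)^n
Substituting: PV = $12,800.00 / (1 + 0.0368)^8
Discount factor: (1.0368)^8 = 1.335242
PV = $12,800.00 / 1.335242 = $9,586.28

$9,586.28


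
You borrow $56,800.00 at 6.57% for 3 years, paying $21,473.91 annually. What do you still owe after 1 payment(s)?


Formula: Balance = PV*(1+r)^k - PMT*((1+r)^k - 1)/r
Growth: (1 + 0.0657)^1 = 1.0657
Accumulated factor: ((1+r)^k - 1)/r = 1.0
Balance = $56,800.00 * 1.0657 - $21,473.91 * 1.0
Balance = $39,057.85

$39,057.85


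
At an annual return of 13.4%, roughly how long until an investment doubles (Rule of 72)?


Formula: Years ≈ 72 / r
Substituting: Years ≈ 72 / 13.4
Years ≈ 5.4

5.4 years


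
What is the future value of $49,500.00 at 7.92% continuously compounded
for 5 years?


Formula: FV = P * e^(r*t)
Exponent: r*t = 0.0792 * 5 = 0.396
e^(0.396) = 1.485869
FV = $49,500.00 * 1.485869 = $73,550.53

$73,550.53


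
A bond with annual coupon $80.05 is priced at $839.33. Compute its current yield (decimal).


Formula: Current yield = annual coupon / price
Substituting: CY = $80.05 / $839.33
CY = 0.095374

0.095374


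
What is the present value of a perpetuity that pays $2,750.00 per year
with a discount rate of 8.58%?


Formula: PV = C / r
Substituting: PV = $2,750.00 / 0.0858
PV = $32,051.28

$32,051.28


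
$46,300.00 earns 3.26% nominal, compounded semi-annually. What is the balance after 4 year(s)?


Formula: FV = P * (1 + r/m)^(m*t)
Period rate: r/m = 0.0326 / 2 = 0.0163
Total periods: m*t = 2 * 4 = 8
Growth factor: (1 + 0.0163)^8 = 1.138087
FV = $46,300.00 * 1.138087 = $52,693.42

$52,693.42


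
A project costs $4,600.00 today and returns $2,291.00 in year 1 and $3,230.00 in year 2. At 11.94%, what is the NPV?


Formula: NPV = C0 + C1/(1+r) + C2/(1+r)^2
Discount C1: $2,291.00 / (1 + 0.1194) = $2,046.63
Discount C2: $3,230.00 / (1 + 0.1194)^2 = $2,577.70
NPV = -$4,600.00 + $2,046.63 + $2,577.70 = $24.33

$24.33


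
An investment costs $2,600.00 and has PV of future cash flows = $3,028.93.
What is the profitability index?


Formula: PI = PV(cash flows) / initial investment
Substituting: PI = $3,028.93 / $2,600.00
PI = 1.165

1.165


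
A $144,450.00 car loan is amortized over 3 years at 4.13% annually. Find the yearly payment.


Formula: PMT = PV * r / (1 - (1+r)^(-n))
Denominator: 1 - (1 + 0.0413)^(-3) = 0.114329
Numerator: $144,450.00 * 0.0413 = 5965.785
PMT = 5965.785 / 0.114329 = $52,180.83

$52,180.83


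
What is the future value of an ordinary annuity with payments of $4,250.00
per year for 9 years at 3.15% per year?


Formula: FV = PMT * ((1+r)^n - 1) / r
Growth factor: (1 + 0.0315)^9 = 1.321975
Numerator: 1.321975 - 1 = 0.321975
FV = $4,250.00 * 0.321975 / 0.0315 = $43,441.01

$43,441.01


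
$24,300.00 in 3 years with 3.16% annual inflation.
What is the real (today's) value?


Formula: Real value = nominal / (1 + inflation)^years
Price level: (1 + 0.0316)^3 = 1.097827
Real value = $24,300.00 / 1.097827 = $22,134.63

$22,134.63


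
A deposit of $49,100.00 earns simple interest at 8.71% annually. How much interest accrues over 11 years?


Formula: I = P * r * t
Substituting: I = $49,100.00 * 0.0871 * 11
Step: I = $49,100.00 * 0.9581
I = $47,042.71

$47,042.71


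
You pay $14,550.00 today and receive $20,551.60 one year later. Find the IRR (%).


Formula: IRR = C1/C0 - 1
Substituting: IRR = $20,551.60 / $14,550.00 - 1
Ratio: 1.412481 - 1 = 0.412481
IRR = 41.2481%

41.2481%


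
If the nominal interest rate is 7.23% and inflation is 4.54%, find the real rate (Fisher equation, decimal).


Formula: (1 + r_real) = (1 + r_nom) / (1 + inflation)
Substituting: (1 + r_real) = 1.0723 / 1.0454
(1 + r_real) = 1.025732
r_real = 1.025732 - 1 = 0.025732

0.025732


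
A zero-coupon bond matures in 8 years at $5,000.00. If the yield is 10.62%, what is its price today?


Formula: Price = FV / (1 + r)^n
Substituting: Price = $5,000.00 / (1 + 0.1062)^8
Discount factor: (1.1062)^8 = 2.242174
Price = $5,000.00 / 2.242174 = $2,229.98

$2,229.98


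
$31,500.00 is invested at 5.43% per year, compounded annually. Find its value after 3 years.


Formula: FV = P * (1 + r)^n
Substituting: FV = $31,500.00 * (1 + 0.0543)^3
Growth factor: (1.0543)^3 = 1.171906
FV = $31,500.00 * 1.171906 = $36,915.03

$36,915.03


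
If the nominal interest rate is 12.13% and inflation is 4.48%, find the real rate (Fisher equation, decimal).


Formula: (1 + r_real) = (1 + r_nom) / (1 + inflation)
Substituting: (1 + r_real) = 1.1213 / 1.0448
(1 + r_real) = 1.07322
r_real = 1.07322 - 1 = 0.07322

0.07322


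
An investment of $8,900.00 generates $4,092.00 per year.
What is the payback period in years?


Formula: Payback = investment / annual cash flow
Substituting: Payback = $8,900.00 / $4,092.00
Payback = 2.175 years

2.175 years


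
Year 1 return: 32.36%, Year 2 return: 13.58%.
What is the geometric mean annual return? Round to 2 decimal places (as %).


Formula: Geometric mean = ((1+r1)*(1+r2))^(1/2) - 1
Product: (1 + 0.3236) * (1 + 0.1358) = 1.3236 * 1.1358 = 1.503345
Square root: 1.503345^0.5 = 1.22611
Geometric mean = 1.22611 - 1 = 0.22611
As percentage: 22.61%

22.61%


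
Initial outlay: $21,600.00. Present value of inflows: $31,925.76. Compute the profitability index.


Formula: PI = PV(cash flows) / initial investment
Substituting: PI = $31,925.76 / $21,600.00
PI = 1.478

1.478


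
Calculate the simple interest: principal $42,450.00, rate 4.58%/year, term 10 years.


Formula: I = P * r * t
Substituting: I = $42,450.00 * 0.0458 * 10
Step: I = $42,450.00 * 0.458
I = $19,442.10

$19,442.10


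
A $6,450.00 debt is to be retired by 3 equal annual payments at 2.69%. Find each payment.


Formula: PMT = PV * r / (1 - (1+r)^(-n))
Denominator: 1 - (1 + 0.0269)^(-3) = 0.076545
Numerator: $6,450.00 * 0.0269 = 173.505
PMT = 173.505 / 0.076545 = $2,266.69

$2,266.69


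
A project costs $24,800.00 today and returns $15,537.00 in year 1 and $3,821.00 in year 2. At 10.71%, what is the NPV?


Formula: NPV = C0 + C1/(1+r) + C2/(1+r)^2
Discount C1: $15,537.00 / (1 + 0.1071) = $14,033.96
Discount C2: $3,821.00 / (1 + 0.1071)^2 = $3,117.48
NPV = -$24,800.00 + $14,033.96 + $3,117.48 = -$7,648.56

-$7,648.56


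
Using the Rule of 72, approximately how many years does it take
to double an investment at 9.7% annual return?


Formula: Years ≈ 72 / r
Substituting: Years ≈ 72 / 9.7
Years ≈ 7.4

7.4 years


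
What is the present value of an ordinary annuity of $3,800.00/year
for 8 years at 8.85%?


Formula: PV = PMT * (1 - (1+r)^(-n)) / r
Discount factor: (1 + 0.0885)^(-8) = 0.507426
Bracket: 1 - 0.507426 = 0.492574
PV = $3,800.00 * 0.492574 / 0.0885 = $21,150.08

$21,150.08


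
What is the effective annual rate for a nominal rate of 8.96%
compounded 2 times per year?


Formula: EAR = (1 + r/m)^m - 1
Period rate: r/m = 0.0896 / 2 = 0.0448
Compounding: (1 + 0.0448)^2 = 1.091607
EAR = 1.091607 - 1 = 0.091607

0.091607


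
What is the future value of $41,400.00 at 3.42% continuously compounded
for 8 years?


Formula: FV = P * e^(r*t)
Exponent: r*t = 0.0342 * 8 = 0.2736
e^(0.2736) = 1.314689
FV = $41,400.00 * 1.314689 = $54,428.12

$54,428.12


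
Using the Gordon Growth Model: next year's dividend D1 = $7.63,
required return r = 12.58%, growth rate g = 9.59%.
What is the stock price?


Formula: P = D1 / (r - g)
Spread: r - g = 0.1258 - 0.0959 = 0.0299
Substituting: P = $7.63 / 0.0299
P = $255.18

$255.18


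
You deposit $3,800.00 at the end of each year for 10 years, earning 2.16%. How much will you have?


Formula: FV = PMT * ((1+r)^n - 1) / r
Growth factor: (1 + 0.0216)^10 = 1.238251
Numerator: 1.238251 - 1 = 0.238251
FV = $3,800.00 * 0.238251 / 0.0216 = $41,914.61

$41,914.61


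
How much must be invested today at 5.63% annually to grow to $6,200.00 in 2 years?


Formula: PV = FV / (1 + r)^n
Substituting: PV = $6,200.00 / (1 + 0.0563)^2
Discount factor: (1.0563)^2 = 1.11577
PV = $6,200.00 / 1.11577 = $5,556.70

$5,556.70


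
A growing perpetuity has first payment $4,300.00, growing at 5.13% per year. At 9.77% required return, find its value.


Formula: PV = C / (r - g)
Spread: r - g = 0.0977 - 0.0513 = 0.0464
Substituting: PV = $4,300.00 / 0.0464
PV = $92,672.41

$92,672.41


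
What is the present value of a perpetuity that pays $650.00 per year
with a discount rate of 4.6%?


Formula: PV = C / r
Substituting: PV = $650.00 / 0.046
PV = $14,130.43

$14,130.43


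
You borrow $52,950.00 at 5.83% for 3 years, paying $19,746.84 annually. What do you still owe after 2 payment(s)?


Formula: Balance = PV*(1+r)^k - PMT*((1+r)^k - 1)/r
Growth: (1 + 0.0583)^2 = 1.119999
Accumulated factor: ((1+r)^k - 1)/r = 2.0583
Balance = $52,950.00 * 1.119999 - $19,746.84 * 2.0583
Balance = $18,659.02

$18,659.02


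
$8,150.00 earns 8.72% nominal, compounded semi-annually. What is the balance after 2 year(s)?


Formula: FV = P * (1 + r/m)^(m*t)
Period rate: r/m = 0.0872 / 2 = 0.0436
Total periods: m*t = 2 * 2 = 4
Growth factor: (1 + 0.0436)^4 = 1.186141
FV = $8,150.00 * 1.186141 = $9,667.05

$9,667.05


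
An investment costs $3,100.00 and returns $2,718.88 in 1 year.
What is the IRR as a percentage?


Formula: IRR = C1/C0 - 1
Substituting: IRR = $2,718.88 / $3,100.00 - 1
Ratio: 0.877058 - 1 = -0.122942
IRR = -12.2942%

-12.2942%


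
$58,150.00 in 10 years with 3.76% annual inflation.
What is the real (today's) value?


Formula: Real value = nominal / (1 + inflation)^years
Price level: (1 + 0.0376)^10 = 1.446437
Real value = $58,150.00 / 1.446437 = $40,202.22

$40,202.22


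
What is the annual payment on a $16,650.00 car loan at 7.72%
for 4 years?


Formula: PMT = PV * r / (1 - (1+r)^(-n))
Denominator: 1 - (1 + 0.0772)^(-4) = 0.257298
Numerator: $16,650.00 * 0.0772 = 1285.38
PMT = 1285.38 / 0.257298 = $4,995.69

$4,995.69


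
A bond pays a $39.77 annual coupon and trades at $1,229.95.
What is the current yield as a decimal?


Formula: Current yield = annual coupon / price
Substituting: CY = $39.77 / $1,229.95
CY = 0.032335

0.032335


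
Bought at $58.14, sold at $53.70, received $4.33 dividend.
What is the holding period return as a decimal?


Formula: HPR = (P1 - P0 + D) / P0
Gain: $53.70 - $58.14 + $4.33 = -$0.11
HPR = -$0.11 / $58.14 = -0.0019

-0.0019


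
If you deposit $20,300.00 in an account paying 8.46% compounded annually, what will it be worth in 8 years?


Formula: FV = P * (1 + r)^n
Substituting: FV = $20,300.00 * (1 + 0.0846)^8
Growth factor: (1.0846)^8 = 1.914947
FV = $20,300.00 * 1.914947 = $38,873.43

$38,873.43


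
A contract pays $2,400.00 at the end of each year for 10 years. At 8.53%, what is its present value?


Formula: PV = PMT * (1 - (1+r)^(-n)) / r
Discount factor: (1 + 0.0853)^(-10) = 0.441064
Bracket: 1 - 0.441064 = 0.558936
PV = $2,400.00 * 0.558936 / 0.0853 = $15,726.21

$15,726.21


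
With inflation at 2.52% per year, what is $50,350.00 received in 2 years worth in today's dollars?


Formula: Real value = nominal / (1 + inflation)^years
Price level: (1 + 0.0252)^2 = 1.051035
Real value = $50,350.00 / 1.051035 = $47,905.16

$47,905.16


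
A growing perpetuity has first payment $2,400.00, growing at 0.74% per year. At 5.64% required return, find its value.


Formula: PV = C / (r - g)
Spread: r - g = 0.0564 - 0.0074 = 0.049
Substituting: PV = $2,400.00 / 0.049
PV = $48,979.59

$48,979.59


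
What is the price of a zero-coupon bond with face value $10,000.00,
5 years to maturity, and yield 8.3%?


Formula: Price = FV / (1 + r)^n
Substituting: Price = $10,000.00 / (1 + 0.083)^5
Discount factor: (1.083)^5 = 1.489849
Price = $10,000.00 / 1.489849 = $6,712.09

$6,712.09


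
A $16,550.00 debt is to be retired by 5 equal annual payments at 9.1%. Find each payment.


Formula: PMT = PV * r / (1 - (1+r)^(-n))
Denominator: 1 - (1 + 0.091)^(-5) = 0.353042
Numerator: $16,550.00 * 0.091 = 1506.05
PMT = 1506.05 / 0.353042 = $4,265.93

$4,265.93


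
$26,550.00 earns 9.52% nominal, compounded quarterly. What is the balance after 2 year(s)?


Formula: FV = P * (1 + r/m)^(m*t)
Period rate: r/m = 0.0952 / 4 = 0.0238
Total periods: m*t = 4 * 2 = 8
Growth factor: (1 + 0.0238)^8 = 1.207038
FV = $26,550.00 * 1.207038 = $32,046.86

$32,046.86


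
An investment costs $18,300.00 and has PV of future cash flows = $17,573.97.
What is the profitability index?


Formula: PI = PV(cash flows) / initial investment
Substituting: PI = $17,573.97 / $18,300.00
PI = 0.9603

0.9603


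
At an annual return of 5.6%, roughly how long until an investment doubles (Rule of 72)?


Formula: Years ≈ 72 / r
Substituting: Years ≈ 72 / 5.6
Years ≈ 12.9

12.9 years


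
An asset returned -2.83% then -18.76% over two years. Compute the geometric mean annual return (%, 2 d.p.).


Formula: Geometric mean = ((1+r1)*(1+r2))^(1/2) - 1
Product: (1 + -0.0283) * (1 + -0.1876) = 0.9717 * 0.8124 = 0.789409
Square root: 0.789409^0.5 = 0.888487
Geometric mean = 0.888487 - 1 = -0.111513
As percentage: -11.15%

-11.15%


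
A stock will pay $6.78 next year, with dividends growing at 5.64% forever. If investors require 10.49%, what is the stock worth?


Formula: P = D1 / (r - g)
Spread: r - g = 0.1049 - 0.0564 = 0.0485
Substituting: P = $6.78 / 0.0485
P = $139.79

$139.79


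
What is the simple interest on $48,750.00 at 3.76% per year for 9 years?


Formula: I = P * r * t
Substituting: I = $48,750.00 * 0.0376 * 9
Step: I = $48,750.00 * 0.3384
I = $16,497.00

$16,497.00


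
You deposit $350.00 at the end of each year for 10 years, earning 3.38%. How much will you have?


Formula: FV = PMT * ((1+r)^n - 1) / r
Growth factor: (1 + 0.0338)^10 = 1.394329
Numerator: 1.394329 - 1 = 0.394329
FV = $350.00 * 0.394329 / 0.0338 = $4,083.29

$4,083.29


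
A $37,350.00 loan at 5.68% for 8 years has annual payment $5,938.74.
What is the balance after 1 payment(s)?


Formula: Balance = PV*(1+r)^k - PMT*((1+r)^k - 1)/r
Growth: (1 + 0.0568)^1 = 1.0568
Accumulated factor: ((1+r)^k - 1)/r = 1.0
Balance = $37,350.00 * 1.0568 - $5,938.74 * 1.0
Balance = $33,532.74

$33,532.74


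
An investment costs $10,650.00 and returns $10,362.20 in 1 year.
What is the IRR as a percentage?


Formula: IRR = C1/C0 - 1
Substituting: IRR = $10,362.20 / $10,650.00 - 1
Ratio: 0.972977 - 1 = -0.027023
IRR = -2.7023%

-2.7023%


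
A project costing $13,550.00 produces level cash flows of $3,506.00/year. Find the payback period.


Formula: Payback = investment / annual cash flow
Substituting: Payback = $13,550.00 / $3,506.00
Payback = 3.8648 years

3.8648 years


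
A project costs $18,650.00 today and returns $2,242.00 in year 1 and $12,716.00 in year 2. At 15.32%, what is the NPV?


Formula: NPV = C0 + C1/(1+r) + C2/(1+r)^2
Discount C1: $2,242.00 / (1 + 0.1532) = $1,944.16
Discount C2: $12,716.00 / (1 + 0.1532)^2 = $9,561.84
NPV = -$18,650.00 + $1,944.16 + $9,561.84 = -$7,144.01

-$7,144.01


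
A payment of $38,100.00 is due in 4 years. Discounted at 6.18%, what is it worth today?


Formula: PV = FV / (1 + r)^n
Substituting: PV = $38,100.00 / (1 + 0.0618)^4
Discount factor: (1.0618)^4 = 1.271074
PV = $38,100.00 / 1.271074 = $29,974.65

$29,974.65


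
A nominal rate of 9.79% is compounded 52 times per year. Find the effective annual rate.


Formula: EAR = (1 + r/m)^m - 1
Period rate: r/m = 0.0979 / 52 = 0.001883
Compounding: (1 + 0.001883)^52 = 1.102751
EAR = 1.102751 - 1 = 0.102751

0.102751


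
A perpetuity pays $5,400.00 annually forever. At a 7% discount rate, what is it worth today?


Formula: PV = C / r
Substituting: PV = $5,400.00 / 0.07
PV = $77,142.86

$77,142.86


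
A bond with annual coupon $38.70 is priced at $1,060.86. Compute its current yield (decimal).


Formula: Current yield = annual coupon / price
Substituting: CY = $38.70 / $1,060.86
CY = 0.03648

0.03648


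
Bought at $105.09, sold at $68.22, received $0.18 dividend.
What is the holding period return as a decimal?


Formula: HPR = (P1 - P0 + D) / P0
Gain: $68.22 - $105.09 + $0.18 = -$36.69
HPR = -$36.69 / $105.09 = -0.3491

-0.3491


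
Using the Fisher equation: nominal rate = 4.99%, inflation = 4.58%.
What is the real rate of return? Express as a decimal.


Formula: (1 + r_real) = (1 + r_nom) / (1 + inflation)
Substituting: (1 + r_real) = 1.0499 / 1.0458
(1 + r_real) = 1.00392
r_real = 1.00392 - 1 = 0.00392

0.00392


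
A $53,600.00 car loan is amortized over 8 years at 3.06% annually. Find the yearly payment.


Formula: PMT = PV * r / (1 - (1+r)^(-n))
Denominator: 1 - (1 + 0.0306)^(-8) = 0.21426
Numerator: $53,600.00 * 0.0306 = 1640.16
PMT = 1640.16 / 0.21426 = $7,655.00

$7,655.00


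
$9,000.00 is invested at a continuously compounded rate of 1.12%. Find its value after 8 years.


Formula: FV = P * e^(r*t)
Exponent: r*t = 0.0112 * 8 = 0.0896
e^(0.0896) = 1.093737
FV = $9,000.00 * 1.093737 = $9,843.63

$9,843.63


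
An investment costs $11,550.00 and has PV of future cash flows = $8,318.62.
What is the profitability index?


Formula: PI = PV(cash flows) / initial investment
Substituting: PI = $8,318.62 / $11,550.00
PI = 0.7202

0.7202


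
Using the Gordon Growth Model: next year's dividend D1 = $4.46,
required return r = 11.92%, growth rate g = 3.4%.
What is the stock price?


Formula: P = D1 / (r - g)
Spread: r - g = 0.1192 - 0.034 = 0.0852
Substituting: P = $4.46 / 0.0852
P = $52.35

$52.35


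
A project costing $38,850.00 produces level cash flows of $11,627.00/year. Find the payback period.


Formula: Payback = investment / annual cash flow
Substituting: Payback = $38,850.00 / $11,627.00
Payback = 3.3414 years

3.3414 years


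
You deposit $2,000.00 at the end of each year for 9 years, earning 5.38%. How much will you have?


Formula: FV = PMT * ((1+r)^n - 1) / r
Growth factor: (1 + 0.0538)^9 = 1.602595
Numerator: 1.602595 - 1 = 0.602595
FV = $2,000.00 * 0.602595 / 0.0538 = $22,401.30

$22,401.30


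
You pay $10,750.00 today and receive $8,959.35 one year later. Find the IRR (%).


Formula: IRR = C1/C0 - 1
Substituting: IRR = $8,959.35 / $10,750.00 - 1
Ratio: 0.833428 - 1 = -0.166572
IRR = -16.6572%

-16.6572%


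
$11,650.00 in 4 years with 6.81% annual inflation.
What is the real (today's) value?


Formula: Real value = nominal / (1 + inflation)^years
Price level: (1 + 0.0681)^4 = 1.30151
Real value = $11,650.00 / 1.30151 = $8,951.14

$8,951.14


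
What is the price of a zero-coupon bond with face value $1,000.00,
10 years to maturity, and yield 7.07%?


Formula: Price = FV / (1 + r)^n
Substituting: Price = $1,000.00 / (1 + 0.0707)^10
Discount factor: (1.0707)^10 = 1.980059
Price = $1,000.00 / 1.980059 = $505.04

$505.04


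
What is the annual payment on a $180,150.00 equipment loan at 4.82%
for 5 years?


Formula: PMT = PV * r / (1 - (1+r)^(-n))
Denominator: 1 - (1 + 0.0482)^(-5) = 0.209723
Numerator: $180,150.00 * 0.0482 = 8683.23
PMT = 8683.23 / 0.209723 = $41,403.28

$41,403.28
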